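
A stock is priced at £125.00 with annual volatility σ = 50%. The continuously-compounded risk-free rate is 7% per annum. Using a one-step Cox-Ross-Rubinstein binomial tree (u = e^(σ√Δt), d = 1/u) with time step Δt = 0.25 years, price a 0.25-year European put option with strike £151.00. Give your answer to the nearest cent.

£27.80

CRR parameters: u = e^(σ√Δt) = e^(0.5·√0.25) = 1.2840, d = 1/u = 0.7788
Per-period rate: rΔt = 0.07·0.25 = 0.0175, so R = e^0.0175 = 1.0177
Risk-neutral probability p = (e^0.0175 − 0.7788)/(1.2840 − 0.7788) = 0.2389/0.5052 = 0.4728
Terminal stock prices: S_u = 160.5, S_d = 97.35
Terminal payoffs (K − S): max(-9.503, 0) = 0, max(53.65, 0) = 53.65
Node 0 (S = 125): V_0 = e^(−0.0175)·[0.4728·0.0000 + 0.5272·53.6499] = 27.7953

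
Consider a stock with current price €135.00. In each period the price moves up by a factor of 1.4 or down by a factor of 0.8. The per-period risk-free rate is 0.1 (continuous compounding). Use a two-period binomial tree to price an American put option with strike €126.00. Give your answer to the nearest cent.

€8.00

Risk-neutral probability p = (e^0.1 − 0.8)/(1.4 − 0.8) = 0.3052/0.6000 = 0.5086
Terminal stock prices: S_uu = 264.6, S_ud = 151.2, S_dd = 86.4
Terminal payoffs (K − S): max(-138.6, 0) = 0, max(-25.2, 0) = 0, max(39.6, 0) = 39.6
Node u (S = 189): continuation = e^(−0.1)·[0.5086·0.0000 + 0.4914·0.0000] = 0.0000; exercise value = 0.0000 ≤ continuation, so V_u = 0.0000
Node d (S = 108): continuation = e^(−0.1)·[0.5086·0.0000 + 0.4914·39.6000] = 17.6070; exercise value = 18.0000 > continuation, so V_d = 18.0000 (exercise)
Node 0 (S = 135): continuation = e^(−0.1)·[0.5086·0.0000 + 0.4914·18.0000] = 8.0032; exercise value = 0.0000 ≤ continuation, so V_0 = 8.0032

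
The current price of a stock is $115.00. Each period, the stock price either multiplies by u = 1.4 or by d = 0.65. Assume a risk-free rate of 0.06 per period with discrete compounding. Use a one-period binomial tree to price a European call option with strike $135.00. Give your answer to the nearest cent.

$13.41

Risk-neutral probability p = (1 + 0.06 − 0.65)/(1.4 − 0.65) = 0.4100/0.7500 = 0.5467
Terminal stock prices: S_u = 161, S_d = 74.75
Terminal payoffs (S − K): max(26, 0) = 26, max(-60.25, 0) = 0
Node 0 (S = 115): V_0 = 1/1.06·[0.5467·26.0000 + 0.4533·0.0000] = 13.4088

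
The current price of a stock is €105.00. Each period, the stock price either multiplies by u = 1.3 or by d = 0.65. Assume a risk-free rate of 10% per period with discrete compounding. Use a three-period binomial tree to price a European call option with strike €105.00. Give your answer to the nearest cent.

€34.77

Risk-neutral probability p = (1 + 0.1 − 0.65)/(1.3 − 0.65) = 0.4500/0.6500 = 0.6923
Terminal stock prices: S_uuu = 230.7, S_uud = 115.3, S_udd = 57.67, S_ddd = 28.84
Terminal payoffs (S − K): max(125.7, 0) = 125.7, max(10.34, 0) = 10.34, max(-47.33, 0) = 0, max(-76.16, 0) = 0
Node uu (S = 177.5): V_uu = 1/1.1·[0.6923·125.6850 + 0.3077·10.3425] = 81.9955
Node ud (S = 88.73): V_ud = 1/1.1·[0.6923·10.3425 + 0.3077·0.0000] = 6.5093
Node dd (S = 44.36): V_dd = 1/1.1·[0.6923·0.0000 + 0.3077·0.0000] = 0.0000
Node u (S = 136.5): V_u = 1/1.1·[0.6923·81.9955 + 0.3077·6.5093] = 53.4263
Node d (S = 68.25): V_d = 1/1.1·[0.6923·6.5093 + 0.3077·0.0000] = 4.0967
Node 0 (S = 105): V_0 = 1/1.1·[0.6923·53.4263 + 0.3077·4.0967] = 34.7709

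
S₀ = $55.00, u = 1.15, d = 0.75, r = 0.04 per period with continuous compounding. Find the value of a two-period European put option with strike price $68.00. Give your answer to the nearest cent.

$10.08

Risk-neutral probability p = (e^0.04 − 0.75)/(1.15 − 0.75) = 0.2908/0.4000 = 0.7270
Terminal stock prices: S_uu = 72.74, S_ud = 47.44, S_dd = 30.94
Terminal payoffs (K − S): max(-4.737, 0) = 0, max(20.56, 0) = 20.56, max(37.06, 0) = 37.06
Node u (S = 63.25): V_u = e^(−0.04)·[0.7270·0.0000 + 0.2730·20.5625] = 5.3929
Node d (S = 41.25): V_d = e^(−0.04)·[0.7270·20.5625 + 0.2730·37.0625] = 24.0837
Node 0 (S = 55): V_0 = e^(−0.04)·[0.7270·5.3929 + 0.2730·24.0837] = 10.0835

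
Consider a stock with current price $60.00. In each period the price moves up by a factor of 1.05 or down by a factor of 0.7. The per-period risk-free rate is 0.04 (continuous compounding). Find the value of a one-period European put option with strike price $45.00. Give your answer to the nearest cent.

Risk-neutral probability p = (e^0.04 − 0.7)/(1.05 − 0.7) = 0.3408/0.3500 = 0.9737
Terminal stock prices: S_u = 63, S_d = 42
Terminal payoffs (K − S): max(-18, 0) = 0, max(3, 0) = 3
Node 0 (S = 60): V_0 = e^(−0.04)·[0.9737·0.0000 + 0.0263·3.0000] = 0.0757

$0.08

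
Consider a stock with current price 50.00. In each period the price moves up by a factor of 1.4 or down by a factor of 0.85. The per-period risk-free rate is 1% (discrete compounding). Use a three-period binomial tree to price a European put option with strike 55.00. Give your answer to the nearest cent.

10.29

Risk-neutral probability p = (1 + 0.01 − 0.85)/(1.4 − 0.85) = 0.1600/0.5500 = 0.2909
Terminal stock prices: S_uuu = 137.2, S_uud = 83.3, S_udd = 50.57, S_ddd = 30.71
Terminal payoffs (K − S): max(-82.2, 0) = 0, max(-28.3, 0) = 0, max(4.425, 0) = 4.425, max(24.29, 0) = 24.29
Node uu (S = 98): V_uu = 1/1.01·[0.2909·0.0000 + 0.7091·0.0000] = 0.0000
Node ud (S = 59.5): V_ud = 1/1.01·[0.2909·0.0000 + 0.7091·4.4250] = 3.1067
Node dd (S = 36.12): V_dd = 1/1.01·[0.2909·4.4250 + 0.7091·24.2938] = 18.3304
Node u (S = 70): V_u = 1/1.01·[0.2909·0.0000 + 0.7091·3.1067] = 2.1811
Node d (S = 42.5): V_d = 1/1.01·[0.2909·3.1067 + 0.7091·18.3304] = 13.7641
Node 0 (S = 50): V_0 = 1/1.01·[0.2909·2.1811 + 0.7091·13.7641] = 10.2916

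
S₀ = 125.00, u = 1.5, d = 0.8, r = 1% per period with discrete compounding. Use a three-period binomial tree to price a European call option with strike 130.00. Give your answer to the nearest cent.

25.08

Risk-neutral probability p = (1 + 0.01 − 0.8)/(1.5 − 0.8) = 0.2100/0.7000 = 0.3000
Terminal stock prices: S_uuu = 421.9, S_uud = 225, S_udd = 120, S_ddd = 64
Terminal payoffs (S − K): max(291.9, 0) = 291.9, max(95, 0) = 95, max(-10, 0) = 0, max(-66, 0) = 0
Node uu (S = 281.2): V_uu = 1/1.01·[0.3000·291.8750 + 0.7000·95.0000] = 152.5371
Node ud (S = 150): V_ud = 1/1.01·[0.3000·95.0000 + 0.7000·0.0000] = 28.2178
Node dd (S = 80): V_dd = 1/1.01·[0.3000·0.0000 + 0.7000·0.0000] = 0.0000
Node u (S = 187.5): V_u = 1/1.01·[0.3000·152.5371 + 0.7000·28.2178] = 64.8650
Node d (S = 100): V_d = 1/1.01·[0.3000·28.2178 + 0.7000·0.0000] = 8.3815
Node 0 (S = 125): V_0 = 1/1.01·[0.3000·64.8650 + 0.7000·8.3815] = 25.0758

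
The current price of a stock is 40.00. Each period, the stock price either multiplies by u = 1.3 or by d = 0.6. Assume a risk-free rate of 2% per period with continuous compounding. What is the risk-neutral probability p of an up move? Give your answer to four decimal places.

p = 0.6003

Risk-neutral probability p = (e^0.02 − 0.6)/(1.3 − 0.6) = 0.4202/0.7000 = 0.6003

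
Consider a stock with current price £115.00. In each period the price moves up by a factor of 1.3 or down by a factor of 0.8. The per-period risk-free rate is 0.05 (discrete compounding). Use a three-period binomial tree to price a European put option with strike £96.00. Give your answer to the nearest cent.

£4.11

Risk-neutral probability p = (1 + 0.05 − 0.8)/(1.3 − 0.8) = 0.2500/0.5000 = 0.5000
Terminal stock prices: S_uuu = 252.7, S_uud = 155.5, S_udd = 95.68, S_ddd = 58.88
Terminal payoffs (K − S): max(-156.7, 0) = 0, max(-59.48, 0) = 0, max(0.32, 0) = 0.32, max(37.12, 0) = 37.12
Node uu (S = 194.4): V_uu = 1/1.05·[0.5000·0.0000 + 0.5000·0.0000] = 0.0000
Node ud (S = 119.6): V_ud = 1/1.05·[0.5000·0.0000 + 0.5000·0.3200] = 0.1524
Node dd (S = 73.6): V_dd = 1/1.05·[0.5000·0.3200 + 0.5000·37.1200] = 17.8286
Node u (S = 149.5): V_u = 1/1.05·[0.5000·0.0000 + 0.5000·0.1524] = 0.0726
Node d (S = 92): V_d = 1/1.05·[0.5000·0.1524 + 0.5000·17.8286] = 8.5624
Node 0 (S = 115): V_0 = 1/1.05·[0.5000·0.0726 + 0.5000·8.5624] = 4.1119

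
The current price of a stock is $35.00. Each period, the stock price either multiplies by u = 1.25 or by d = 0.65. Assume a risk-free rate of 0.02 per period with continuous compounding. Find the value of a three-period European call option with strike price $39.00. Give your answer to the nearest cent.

Risk-neutral probability p = (e^0.02 − 0.65)/(1.25 − 0.65) = 0.3702/0.6000 = 0.6170
Terminal stock prices: S_uuu = 68.36, S_uud = 35.55, S_udd = 18.48, S_ddd = 9.612
Terminal payoffs (S − K): max(29.36, 0) = 29.36, max(-3.453, 0) = 0, max(-20.52, 0) = 0, max(-29.39, 0) = 0
Node uu (S = 54.69): V_uu = e^(−0.02)·[0.6170·29.3594 + 0.3830·0.0000] = 17.7561
Node ud (S = 28.44): V_ud = e^(−0.02)·[0.6170·0.0000 + 0.3830·0.0000] = 0.0000
Node dd (S = 14.79): V_dd = e^(−0.02)·[0.6170·0.0000 + 0.3830·0.0000] = 0.0000
Node u (S = 43.75): V_u = e^(−0.02)·[0.6170·17.7561 + 0.3830·0.0000] = 10.7386
Node d (S = 22.75): V_d = e^(−0.02)·[0.6170·0.0000 + 0.3830·0.0000] = 0.0000
Node 0 (S = 35): V_0 = e^(−0.02)·[0.6170·10.7386 + 0.3830·0.0000] = 6.4946

$6.49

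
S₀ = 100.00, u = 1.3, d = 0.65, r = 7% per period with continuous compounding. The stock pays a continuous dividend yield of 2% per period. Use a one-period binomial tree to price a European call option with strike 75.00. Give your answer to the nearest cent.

31.66

Per-period risk-free factor R = e^0.07 = 1.0725; dividend-adjusted growth = e^(0.07−0.02) = 1.0513.
Risk-neutral probability p = (1.0513 − 0.65)/(1.3 − 0.65) = 0.4013/0.6500 = 0.6173
Terminal stock prices: S_u = 130, S_d = 65
Terminal payoffs (S − K): max(55, 0) = 55, max(-10, 0) = 0
Node 0 (S = 100): V_0 = e^(−0.07)·[0.6173·55.0000 + 0.3827·0.0000] = 31.6582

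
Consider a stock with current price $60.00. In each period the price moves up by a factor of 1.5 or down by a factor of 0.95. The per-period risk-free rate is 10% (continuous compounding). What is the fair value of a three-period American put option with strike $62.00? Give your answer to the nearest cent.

$3.31

Risk-neutral probability p = (e^0.1 − 0.95)/(1.5 − 0.95) = 0.1552/0.5500 = 0.2821
Terminal stock prices: S_uuu = 202.5, S_uud = 128.2, S_udd = 81.22, S_ddd = 51.44
Terminal payoffs (K − S): max(-140.5, 0) = 0, max(-66.25, 0) = 0, max(-19.22, 0) = 0, max(10.56, 0) = 10.56
Node uu (S = 135): continuation = e^(−0.1)·[0.2821·0.0000 + 0.7179·0.0000] = 0.0000; exercise value = 0.0000 ≤ continuation, so V_uu = 0.0000
Node ud (S = 85.5): continuation = e^(−0.1)·[0.2821·0.0000 + 0.7179·0.0000] = 0.0000; exercise value = 0.0000 ≤ continuation, so V_ud = 0.0000
Node dd (S = 54.15): continuation = e^(−0.1)·[0.2821·0.0000 + 0.7179·10.5575] = 6.8577; exercise value = 7.8500 > continuation, so V_dd = 7.8500 (exercise)
Node u (S = 90): continuation = e^(−0.1)·[0.2821·0.0000 + 0.7179·0.0000] = 0.0000; exercise value = 0.0000 ≤ continuation, so V_u = 0.0000
Node d (S = 57): continuation = e^(−0.1)·[0.2821·0.0000 + 0.7179·7.8500] = 5.0990; exercise value = 5.0000 ≤ continuation, so V_d = 5.0990
Node 0 (S = 60): continuation = e^(−0.1)·[0.2821·0.0000 + 0.7179·5.0990] = 3.3121; exercise value = 2.0000 ≤ continuation, so V_0 = 3.3121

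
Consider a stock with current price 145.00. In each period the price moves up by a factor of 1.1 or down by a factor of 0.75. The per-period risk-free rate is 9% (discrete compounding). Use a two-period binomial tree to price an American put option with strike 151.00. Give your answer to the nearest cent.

6.00

Risk-neutral probability p = (1 + 0.09 − 0.75)/(1.1 − 0.75) = 0.3400/0.3500 = 0.9714
Terminal stock prices: S_uu = 175.5, S_ud = 119.6, S_dd = 81.56
Terminal payoffs (K − S): max(-24.45, 0) = 0, max(31.38, 0) = 31.38, max(69.44, 0) = 69.44
Node u (S = 159.5): continuation = 1/1.09·[0.9714·0.0000 + 0.0286·31.3750] = 0.8224; exercise value = 0.0000 ≤ continuation, so V_u = 0.8224
Node d (S = 108.8): continuation = 1/1.09·[0.9714·31.3750 + 0.0286·69.4375] = 29.7821; exercise value = 42.2500 > continuation, so V_d = 42.2500 (exercise)
Node 0 (S = 145): continuation = 1/1.09·[0.9714·0.8224 + 0.0286·42.2500] = 1.8404; exercise value = 6.0000 > continuation, so V_0 = 6.0000 (exercise)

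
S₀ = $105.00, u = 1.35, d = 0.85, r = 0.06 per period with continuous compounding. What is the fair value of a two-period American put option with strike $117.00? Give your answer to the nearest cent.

$15.06

Risk-neutral probability p = (e^0.06 − 0.85)/(1.35 − 0.85) = 0.2118/0.5000 = 0.4237
Terminal stock prices: S_uu = 191.4, S_ud = 120.5, S_dd = 75.86
Terminal payoffs (K − S): max(-74.36, 0) = 0, max(-3.487, 0) = 0, max(41.14, 0) = 41.14
Node u (S = 141.8): continuation = e^(−0.06)·[0.4237·0.0000 + 0.5763·0.0000] = 0.0000; exercise value = 0.0000 ≤ continuation, so V_u = 0.0000
Node d (S = 89.25): continuation = e^(−0.06)·[0.4237·0.0000 + 0.5763·41.1375] = 22.3280; exercise value = 27.7500 > continuation, so V_d = 27.7500 (exercise)
Node 0 (S = 105): continuation = e^(−0.06)·[0.4237·0.0000 + 0.5763·27.7500] = 15.0617; exercise value = 12.0000 ≤ continuation, so V_0 = 15.0617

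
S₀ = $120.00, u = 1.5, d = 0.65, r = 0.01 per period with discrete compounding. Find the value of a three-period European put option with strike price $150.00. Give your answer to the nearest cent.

$52.07

Risk-neutral probability p = (1 + 0.01 − 0.65)/(1.5 − 0.65) = 0.3600/0.8500 = 0.4235
Terminal stock prices: S_uuu = 405, S_uud = 175.5, S_udd = 76.05, S_ddd = 32.95
Terminal payoffs (K − S): max(-255, 0) = 0, max(-25.5, 0) = 0, max(73.95, 0) = 73.95, max(117, 0) = 117
Node uu (S = 270): V_uu = 1/1.01·[0.4235·0.0000 + 0.5765·0.0000] = 0.0000
Node ud (S = 117): V_ud = 1/1.01·[0.4235·0.0000 + 0.5765·73.9500] = 42.2079
Node dd (S = 50.7): V_dd = 1/1.01·[0.4235·73.9500 + 0.5765·117.0450] = 97.8149
Node u (S = 180): V_u = 1/1.01·[0.4235·0.0000 + 0.5765·42.2079] = 24.0907
Node d (S = 78): V_d = 1/1.01·[0.4235·42.2079 + 0.5765·97.8149] = 73.5284
Node 0 (S = 120): V_0 = 1/1.01·[0.4235·24.0907 + 0.5765·73.5284] = 52.0694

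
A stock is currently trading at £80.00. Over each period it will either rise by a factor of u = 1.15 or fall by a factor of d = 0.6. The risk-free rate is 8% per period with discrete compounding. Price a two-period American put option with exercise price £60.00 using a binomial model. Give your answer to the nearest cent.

£1.87

Risk-neutral probability p = (1 + 0.08 − 0.6)/(1.15 − 0.6) = 0.4800/0.5500 = 0.8727
Terminal stock prices: S_uu = 105.8, S_ud = 55.2, S_dd = 28.8
Terminal payoffs (K − S): max(-45.8, 0) = 0, max(4.8, 0) = 4.8, max(31.2, 0) = 31.2
Node u (S = 92): continuation = 1/1.08·[0.8727·0.0000 + 0.1273·4.8000] = 0.5657; exercise value = 0.0000 ≤ continuation, so V_u = 0.5657
Node d (S = 48): continuation = 1/1.08·[0.8727·4.8000 + 0.1273·31.2000] = 7.5556; exercise value = 12.0000 > continuation, so V_d = 12.0000 (exercise)
Node 0 (S = 80): continuation = 1/1.08·[0.8727·0.5657 + 0.1273·12.0000] = 1.8712; exercise value = 0.0000 ≤ continuation, so V_0 = 1.8712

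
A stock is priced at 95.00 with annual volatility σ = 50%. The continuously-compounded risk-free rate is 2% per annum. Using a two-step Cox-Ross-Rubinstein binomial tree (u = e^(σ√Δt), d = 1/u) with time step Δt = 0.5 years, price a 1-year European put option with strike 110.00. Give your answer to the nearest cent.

27.56

CRR parameters: u = e^(σ√Δt) = e^(0.5·√0.5) = 1.4241, d = 1/u = 0.7022
Per-period rate: rΔt = 0.02·0.5 = 0.01, so R = e^0.01 = 1.0101
Risk-neutral probability p = (e^0.01 − 0.7022)/(1.4241 − 0.7022) = 0.3079/0.7219 = 0.4264
Terminal stock prices: S_uu = 192.7, S_ud = 95, S_dd = 46.84
Terminal payoffs (K − S): max(-82.67, 0) = 0, max(15, 0) = 15, max(63.16, 0) = 63.16
Node u (S = 135.3): V_u = e^(−0.01)·[0.4264·0.0000 + 0.5736·15.0000] = 8.5178
Node d (S = 66.71): V_d = e^(−0.01)·[0.4264·15.0000 + 0.5736·63.1585] = 42.1976
Node 0 (S = 95): V_0 = e^(−0.01)·[0.4264·8.5178 + 0.5736·42.1976] = 27.5581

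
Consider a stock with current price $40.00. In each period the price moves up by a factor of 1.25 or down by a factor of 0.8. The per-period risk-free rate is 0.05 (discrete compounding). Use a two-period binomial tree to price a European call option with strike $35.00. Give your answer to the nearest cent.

$9.94

Risk-neutral probability p = (1 + 0.05 − 0.8)/(1.25 − 0.8) = 0.2500/0.4500 = 0.5556
Terminal stock prices: S_uu = 62.5, S_ud = 40, S_dd = 25.6
Terminal payoffs (S − K): max(27.5, 0) = 27.5, max(5, 0) = 5, max(-9.4, 0) = 0
Node u (S = 50): V_u = 1/1.05·[0.5556·27.5000 + 0.4444·5.0000] = 16.6667
Node d (S = 32): V_d = 1/1.05·[0.5556·5.0000 + 0.4444·0.0000] = 2.6455
Node 0 (S = 40): V_0 = 1/1.05·[0.5556·16.6667 + 0.4444·2.6455] = 9.9381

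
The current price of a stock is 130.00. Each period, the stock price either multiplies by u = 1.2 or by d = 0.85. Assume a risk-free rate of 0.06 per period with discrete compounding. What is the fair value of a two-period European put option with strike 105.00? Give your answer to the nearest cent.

Risk-neutral probability p = (1 + 0.06 − 0.85)/(1.2 − 0.85) = 0.2100/0.3500 = 0.6000
Terminal stock prices: S_uu = 187.2, S_ud = 132.6, S_dd = 93.92
Terminal payoffs (K − S): max(-82.2, 0) = 0, max(-27.6, 0) = 0, max(11.08, 0) = 11.08
Node u (S = 156): V_u = 1/1.06·[0.6000·0.0000 + 0.4000·0.0000] = 0.0000
Node d (S = 110.5): V_d = 1/1.06·[0.6000·0.0000 + 0.4000·11.0750] = 4.1792
Node 0 (S = 130): V_0 = 1/1.06·[0.6000·0.0000 + 0.4000·4.1792] = 1.5771

1.58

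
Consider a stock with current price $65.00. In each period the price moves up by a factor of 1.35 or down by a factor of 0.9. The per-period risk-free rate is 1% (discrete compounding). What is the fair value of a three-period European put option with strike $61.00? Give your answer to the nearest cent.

$5.70

Risk-neutral probability p = (1 + 0.01 − 0.9)/(1.35 − 0.9) = 0.1100/0.4500 = 0.2444
Terminal stock prices: S_uuu = 159.9, S_uud = 106.6, S_udd = 71.08, S_ddd = 47.39
Terminal payoffs (K − S): max(-98.92, 0) = 0, max(-45.62, 0) = 0, max(-10.08, 0) = 0, max(13.61, 0) = 13.61
Node uu (S = 118.5): V_uu = 1/1.01·[0.2444·0.0000 + 0.7556·0.0000] = 0.0000
Node ud (S = 78.98): V_ud = 1/1.01·[0.2444·0.0000 + 0.7556·0.0000] = 0.0000
Node dd (S = 52.65): V_dd = 1/1.01·[0.2444·0.0000 + 0.7556·13.6150] = 10.1850
Node u (S = 87.75): V_u = 1/1.01·[0.2444·0.0000 + 0.7556·0.0000] = 0.0000
Node d (S = 58.5): V_d = 1/1.01·[0.2444·0.0000 + 0.7556·10.1850] = 7.6192
Node 0 (S = 65): V_0 = 1/1.01·[0.2444·0.0000 + 0.7556·7.6192] = 5.6997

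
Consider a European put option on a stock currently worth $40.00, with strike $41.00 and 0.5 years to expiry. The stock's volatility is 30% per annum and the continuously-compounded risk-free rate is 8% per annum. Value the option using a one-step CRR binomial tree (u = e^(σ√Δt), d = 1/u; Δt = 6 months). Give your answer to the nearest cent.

CRR parameters: u = e^(σ√Δt) = e^(0.3·√0.5) = 1.2363, d = 1/u = 0.8089
Per-period rate: rΔt = 0.08·0.5 = 0.04, so R = e^0.04 = 1.0408
Risk-neutral probability p = (e^0.04 − 0.8089)/(1.2363 − 0.8089) = 0.2320/0.4275 = 0.5426
Terminal stock prices: S_u = 49.45, S_d = 32.35
Terminal payoffs (K − S): max(-8.452, 0) = 0, max(8.646, 0) = 8.646
Node 0 (S = 40): V_0 = e^(−0.04)·[0.5426·0.0000 + 0.4574·8.6457] = 3.7992

$3.80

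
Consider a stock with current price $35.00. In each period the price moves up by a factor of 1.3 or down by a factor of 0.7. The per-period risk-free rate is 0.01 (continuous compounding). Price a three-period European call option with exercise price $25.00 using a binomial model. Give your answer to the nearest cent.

$13.11

Risk-neutral probability p = (e^0.01 − 0.7)/(1.3 − 0.7) = 0.3101/0.6000 = 0.5168
Terminal stock prices: S_uuu = 76.89, S_uud = 41.41, S_udd = 22.29, S_ddd = 12
Terminal payoffs (S − K): max(51.89, 0) = 51.89, max(16.41, 0) = 16.41, max(-2.705, 0) = 0, max(-13, 0) = 0
Node uu (S = 59.15): V_uu = e^(−0.01)·[0.5168·51.8950 + 0.4832·16.4050] = 34.3988
Node ud (S = 31.85): V_ud = e^(−0.01)·[0.5168·16.4050 + 0.4832·0.0000] = 8.3929
Node dd (S = 17.15): V_dd = e^(−0.01)·[0.5168·0.0000 + 0.4832·0.0000] = 0.0000
Node u (S = 45.5): V_u = e^(−0.01)·[0.5168·34.3988 + 0.4832·8.3929] = 21.6142
Node d (S = 24.5): V_d = e^(−0.01)·[0.5168·8.3929 + 0.4832·0.0000] = 4.2939
Node 0 (S = 35): V_0 = e^(−0.01)·[0.5168·21.6142 + 0.4832·4.2939] = 13.1124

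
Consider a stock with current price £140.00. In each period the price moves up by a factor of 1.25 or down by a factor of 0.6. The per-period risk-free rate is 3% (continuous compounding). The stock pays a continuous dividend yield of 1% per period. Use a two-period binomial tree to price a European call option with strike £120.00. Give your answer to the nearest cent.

Per-period risk-free factor R = e^0.03 = 1.0305; dividend-adjusted growth = e^(0.03−0.01) = 1.0202.
Risk-neutral probability p = (1.0202 − 0.6)/(1.25 − 0.6) = 0.4202/0.6500 = 0.6465
Terminal stock prices: S_uu = 218.8, S_ud = 105, S_dd = 50.4
Terminal payoffs (S − K): max(98.75, 0) = 98.75, max(-15, 0) = 0, max(-69.6, 0) = 0
Node u (S = 175): V_u = e^(−0.03)·[0.6465·98.7500 + 0.3535·0.0000] = 61.9516
Node d (S = 84): V_d = e^(−0.03)·[0.6465·0.0000 + 0.3535·0.0000] = 0.0000
Node 0 (S = 140): V_0 = e^(−0.03)·[0.6465·61.9516 + 0.3535·0.0000] = 38.8658

£38.87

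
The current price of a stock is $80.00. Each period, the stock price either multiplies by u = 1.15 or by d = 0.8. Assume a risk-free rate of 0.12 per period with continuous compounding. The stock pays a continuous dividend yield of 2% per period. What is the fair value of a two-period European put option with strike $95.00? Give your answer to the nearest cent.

Per-period risk-free factor R = e^0.12 = 1.1275; dividend-adjusted growth = e^(0.12−0.02) = 1.1052.
Risk-neutral probability p = (1.1052 − 0.8)/(1.15 − 0.8) = 0.3052/0.3500 = 0.8719
Terminal stock prices: S_uu = 105.8, S_ud = 73.6, S_dd = 51.2
Terminal payoffs (K − S): max(-10.8, 0) = 0, max(21.4, 0) = 21.4, max(43.8, 0) = 43.8
Node u (S = 92): V_u = e^(−0.12)·[0.8719·0.0000 + 0.1281·21.4000] = 2.4310
Node d (S = 64): V_d = e^(−0.12)·[0.8719·21.4000 + 0.1281·43.8000] = 21.5247
Node 0 (S = 80): V_0 = e^(−0.12)·[0.8719·2.4310 + 0.1281·21.5247] = 4.3252

$4.33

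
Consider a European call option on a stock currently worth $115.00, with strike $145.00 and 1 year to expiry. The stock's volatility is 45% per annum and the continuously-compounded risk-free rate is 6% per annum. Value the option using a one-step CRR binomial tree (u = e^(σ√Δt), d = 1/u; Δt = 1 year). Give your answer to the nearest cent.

$15.18

CRR parameters: u = e^(σ√Δt) = e^(0.45·√1) = 1.5683, d = 1/u = 0.6376
Per-period rate: rΔt = 0.06·1 = 0.06, so R = e^0.06 = 1.0618
Risk-neutral probability p = (e^0.06 − 0.6376)/(1.5683 − 0.6376) = 0.4242/0.9307 = 0.4558
Terminal stock prices: S_u = 180.4, S_d = 73.33
Terminal payoffs (S − K): max(35.36, 0) = 35.36, max(-71.67, 0) = 0
Node 0 (S = 115): V_0 = e^(−0.06)·[0.4558·35.3559 + 0.5442·0.0000] = 15.1768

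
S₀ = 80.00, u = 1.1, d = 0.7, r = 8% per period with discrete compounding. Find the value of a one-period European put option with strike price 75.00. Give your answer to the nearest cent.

Risk-neutral probability p = (1 + 0.08 − 0.7)/(1.1 − 0.7) = 0.3800/0.4000 = 0.9500
Terminal stock prices: S_u = 88, S_d = 56
Terminal payoffs (K − S): max(-13, 0) = 0, max(19, 0) = 19
Node 0 (S = 80): V_0 = 1/1.08·[0.9500·0.0000 + 0.0500·19.0000] = 0.8796

0.88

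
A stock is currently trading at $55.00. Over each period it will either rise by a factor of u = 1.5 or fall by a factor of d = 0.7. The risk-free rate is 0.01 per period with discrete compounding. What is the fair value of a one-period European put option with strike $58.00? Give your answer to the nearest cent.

Risk-neutral probability p = (1 + 0.01 − 0.7)/(1.5 − 0.7) = 0.3100/0.8000 = 0.3875
Terminal stock prices: S_u = 82.5, S_d = 38.5
Terminal payoffs (K − S): max(-24.5, 0) = 0, max(19.5, 0) = 19.5
Node 0 (S = 55): V_0 = 1/1.01·[0.3875·0.0000 + 0.6125·19.5000] = 11.8255

$11.83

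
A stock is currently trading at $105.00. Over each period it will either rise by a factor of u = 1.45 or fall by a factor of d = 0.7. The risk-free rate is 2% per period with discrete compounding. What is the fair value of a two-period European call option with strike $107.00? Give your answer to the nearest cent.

$19.91

Risk-neutral probability p = (1 + 0.02 − 0.7)/(1.45 − 0.7) = 0.3200/0.7500 = 0.4267
Terminal stock prices: S_uu = 220.8, S_ud = 106.6, S_dd = 51.45
Terminal payoffs (S − K): max(113.8, 0) = 113.8, max(-0.425, 0) = 0, max(-55.55, 0) = 0
Node u (S = 152.2): V_u = 1/1.02·[0.4267·113.7625 + 0.5733·0.0000] = 47.5869
Node d (S = 73.5): V_d = 1/1.02·[0.4267·0.0000 + 0.5733·0.0000] = 0.0000
Node 0 (S = 105): V_0 = 1/1.02·[0.4267·47.5869 + 0.5733·0.0000] = 19.9056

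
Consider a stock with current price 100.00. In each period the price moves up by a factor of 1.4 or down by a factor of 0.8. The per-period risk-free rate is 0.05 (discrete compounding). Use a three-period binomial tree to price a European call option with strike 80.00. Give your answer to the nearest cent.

Risk-neutral probability p = (1 + 0.05 − 0.8)/(1.4 − 0.8) = 0.2500/0.6000 = 0.4167
Terminal stock prices: S_uuu = 274.4, S_uud = 156.8, S_udd = 89.6, S_ddd = 51.2
Terminal payoffs (S − K): max(194.4, 0) = 194.4, max(76.8, 0) = 76.8, max(9.6, 0) = 9.6, max(-28.8, 0) = 0
Node uu (S = 196): V_uu = 1/1.05·[0.4167·194.4000 + 0.5833·76.8000] = 119.8095
Node ud (S = 112): V_ud = 1/1.05·[0.4167·76.8000 + 0.5833·9.6000] = 35.8095
Node dd (S = 64): V_dd = 1/1.05·[0.4167·9.6000 + 0.5833·0.0000] = 3.8095
Node u (S = 140): V_u = 1/1.05·[0.4167·119.8095 + 0.5833·35.8095] = 67.4376
Node d (S = 80): V_d = 1/1.05·[0.4167·35.8095 + 0.5833·3.8095] = 16.3265
Node 0 (S = 100): V_0 = 1/1.05·[0.4167·67.4376 + 0.5833·16.3265] = 35.8313

35.83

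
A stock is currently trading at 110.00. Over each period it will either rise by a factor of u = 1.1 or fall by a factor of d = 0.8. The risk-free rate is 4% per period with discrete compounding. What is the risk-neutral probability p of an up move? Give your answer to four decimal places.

Risk-neutral probability p = (1 + 0.04 − 0.8)/(1.1 − 0.8) = 0.2400/0.3000 = 0.8000

p = 0.8000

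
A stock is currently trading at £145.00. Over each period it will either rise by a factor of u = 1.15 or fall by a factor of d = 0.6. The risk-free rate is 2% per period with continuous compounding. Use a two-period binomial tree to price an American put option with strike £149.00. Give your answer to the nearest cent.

Risk-neutral probability p = (e^0.02 − 0.6)/(1.15 − 0.6) = 0.4202/0.5500 = 0.7640
Terminal stock prices: S_uu = 191.8, S_ud = 100, S_dd = 52.2
Terminal payoffs (K − S): max(-42.76, 0) = 0, max(48.95, 0) = 48.95, max(96.8, 0) = 96.8
Node u (S = 166.8): continuation = e^(−0.02)·[0.7640·0.0000 + 0.2360·48.9500] = 11.3233; exercise value = 0.0000 ≤ continuation, so V_u = 11.3233
Node d (S = 87): continuation = e^(−0.02)·[0.7640·48.9500 + 0.2360·96.8000] = 59.0496; exercise value = 62.0000 > continuation, so V_d = 62.0000 (exercise)
Node 0 (S = 145): continuation = e^(−0.02)·[0.7640·11.3233 + 0.2360·62.0000] = 22.8219; exercise value = 4.0000 ≤ continuation, so V_0 = 22.8219

£22.82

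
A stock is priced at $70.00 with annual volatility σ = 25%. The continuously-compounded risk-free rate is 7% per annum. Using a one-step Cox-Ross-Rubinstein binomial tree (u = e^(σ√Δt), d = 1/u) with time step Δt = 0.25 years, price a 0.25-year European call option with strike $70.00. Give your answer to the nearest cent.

$4.94

CRR parameters: u = e^(σ√Δt) = e^(0.25·√0.25) = 1.1331, d = 1/u = 0.8825
Per-period rate: rΔt = 0.07·0.25 = 0.0175, so R = e^0.0175 = 1.0177
Risk-neutral probability p = (e^0.0175 − 0.8825)/(1.1331 − 0.8825) = 0.1352/0.2507 = 0.5392
Terminal stock prices: S_u = 79.32, S_d = 61.77
Terminal payoffs (S − K): max(9.32, 0) = 9.32, max(-8.225, 0) = 0
Node 0 (S = 70): V_0 = e^(−0.0175)·[0.5392·9.3204 + 0.4608·0.0000] = 4.9386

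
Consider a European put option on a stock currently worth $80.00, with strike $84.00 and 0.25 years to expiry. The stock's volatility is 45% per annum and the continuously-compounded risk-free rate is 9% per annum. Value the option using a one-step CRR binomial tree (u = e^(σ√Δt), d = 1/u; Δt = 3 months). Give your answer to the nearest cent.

CRR parameters: u = e^(σ√Δt) = e^(0.45·√0.25) = 1.2523, d = 1/u = 0.7985
Per-period rate: rΔt = 0.09·0.25 = 0.0225, so R = e^0.0225 = 1.0228
Risk-neutral probability p = (e^0.0225 − 0.7985)/(1.2523 − 0.7985) = 0.2242/0.4538 = 0.4941
Terminal stock prices: S_u = 100.2, S_d = 63.88
Terminal payoffs (K − S): max(-16.19, 0) = 0, max(20.12, 0) = 20.12
Node 0 (S = 80): V_0 = e^(−0.0225)·[0.4941·0.0000 + 0.5059·20.1187] = 9.9510

$9.95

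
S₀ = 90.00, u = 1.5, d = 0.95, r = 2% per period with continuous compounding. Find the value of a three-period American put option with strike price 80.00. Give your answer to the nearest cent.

1.77

Risk-neutral probability p = (e^0.02 − 0.95)/(1.5 − 0.95) = 0.0702/0.5500 = 0.1276
Terminal stock prices: S_uuu = 303.8, S_uud = 192.4, S_udd = 121.8, S_ddd = 77.16
Terminal payoffs (K − S): max(-223.8, 0) = 0, max(-112.4, 0) = 0, max(-41.84, 0) = 0, max(2.836, 0) = 2.836
Node uu (S = 202.5): continuation = e^(−0.02)·[0.1276·0.0000 + 0.8724·0.0000] = 0.0000; exercise value = 0.0000 ≤ continuation, so V_uu = 0.0000
Node ud (S = 128.2): continuation = e^(−0.02)·[0.1276·0.0000 + 0.8724·0.0000] = 0.0000; exercise value = 0.0000 ≤ continuation, so V_ud = 0.0000
Node dd (S = 81.22): continuation = e^(−0.02)·[0.1276·0.0000 + 0.8724·2.8363] = 2.4252; exercise value = 0.0000 ≤ continuation, so V_dd = 2.4252
Node u (S = 135): continuation = e^(−0.02)·[0.1276·0.0000 + 0.8724·0.0000] = 0.0000; exercise value = 0.0000 ≤ continuation, so V_u = 0.0000
Node d (S = 85.5): continuation = e^(−0.02)·[0.1276·0.0000 + 0.8724·2.4252] = 2.0738; exercise value = 0.0000 ≤ continuation, so V_d = 2.0738
Node 0 (S = 90): continuation = e^(−0.02)·[0.1276·0.0000 + 0.8724·2.0738] = 1.7733; exercise value = 0.0000 ≤ continuation, so V_0 = 1.7733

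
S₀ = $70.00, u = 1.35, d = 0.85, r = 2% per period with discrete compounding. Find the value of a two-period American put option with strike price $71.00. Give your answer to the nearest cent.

$8.55

Risk-neutral probability p = (1 + 0.02 − 0.85)/(1.35 − 0.85) = 0.1700/0.5000 = 0.3400
Terminal stock prices: S_uu = 127.6, S_ud = 80.33, S_dd = 50.57
Terminal payoffs (K − S): max(-56.58, 0) = 0, max(-9.325, 0) = 0, max(20.43, 0) = 20.43
Node u (S = 94.5): continuation = 1/1.02·[0.3400·0.0000 + 0.6600·0.0000] = 0.0000; exercise value = 0.0000 ≤ continuation, so V_u = 0.0000
Node d (S = 59.5): continuation = 1/1.02·[0.3400·0.0000 + 0.6600·20.4250] = 13.2162; exercise value = 11.5000 ≤ continuation, so V_d = 13.2162
Node 0 (S = 70): continuation = 1/1.02·[0.3400·0.0000 + 0.6600·13.2162] = 8.5516; exercise value = 1.0000 ≤ continuation, so V_0 = 8.5516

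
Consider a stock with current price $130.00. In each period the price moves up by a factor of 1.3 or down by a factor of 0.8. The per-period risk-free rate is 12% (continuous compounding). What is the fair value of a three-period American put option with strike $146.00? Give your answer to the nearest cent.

$16.00

Risk-neutral probability p = (e^0.12 − 0.8)/(1.3 − 0.8) = 0.3275/0.5000 = 0.6550
Terminal stock prices: S_uuu = 285.6, S_uud = 175.8, S_udd = 108.2, S_ddd = 66.56
Terminal payoffs (K − S): max(-139.6, 0) = 0, max(-29.76, 0) = 0, max(37.84, 0) = 37.84, max(79.44, 0) = 79.44
Node uu (S = 219.7): continuation = e^(−0.12)·[0.6550·0.0000 + 0.3450·0.0000] = 0.0000; exercise value = 0.0000 ≤ continuation, so V_uu = 0.0000
Node ud (S = 135.2): continuation = e^(−0.12)·[0.6550·0.0000 + 0.3450·37.8400] = 11.5788; exercise value = 10.8000 ≤ continuation, so V_ud = 11.5788
Node dd (S = 83.2): continuation = e^(−0.12)·[0.6550·37.8400 + 0.3450·79.4400] = 46.2904; exercise value = 62.8000 > continuation, so V_dd = 62.8000 (exercise)
Node u (S = 169): continuation = e^(−0.12)·[0.6550·0.0000 + 0.3450·11.5788] = 3.5430; exercise value = 0.0000 ≤ continuation, so V_u = 3.5430
Node d (S = 104): continuation = e^(−0.12)·[0.6550·11.5788 + 0.3450·62.8000] = 25.9428; exercise value = 42.0000 > continuation, so V_d = 42.0000 (exercise)
Node 0 (S = 130): continuation = e^(−0.12)·[0.6550·3.5430 + 0.3450·42.0000] = 14.9100; exercise value = 16.0000 > continuation, so V_0 = 16.0000 (exercise)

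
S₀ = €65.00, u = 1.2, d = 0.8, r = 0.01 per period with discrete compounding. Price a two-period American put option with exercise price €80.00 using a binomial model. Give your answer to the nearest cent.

€17.47

Risk-neutral probability p = (1 + 0.01 − 0.8)/(1.2 − 0.8) = 0.2100/0.4000 = 0.5250
Terminal stock prices: S_uu = 93.6, S_ud = 62.4, S_dd = 41.6
Terminal payoffs (K − S): max(-13.6, 0) = 0, max(17.6, 0) = 17.6, max(38.4, 0) = 38.4
Node u (S = 78): continuation = 1/1.01·[0.5250·0.0000 + 0.4750·17.6000] = 8.2772; exercise value = 2.0000 ≤ continuation, so V_u = 8.2772
Node d (S = 52): continuation = 1/1.01·[0.5250·17.6000 + 0.4750·38.4000] = 27.2079; exercise value = 28.0000 > continuation, so V_d = 28.0000 (exercise)
Node 0 (S = 65): continuation = 1/1.01·[0.5250·8.2772 + 0.4750·28.0000] = 17.4708; exercise value = 15.0000 ≤ continuation, so V_0 = 17.4708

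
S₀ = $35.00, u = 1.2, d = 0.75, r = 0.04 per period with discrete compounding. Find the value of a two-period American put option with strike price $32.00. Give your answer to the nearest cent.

$2.07

Risk-neutral probability p = (1 + 0.04 − 0.75)/(1.2 − 0.75) = 0.2900/0.4500 = 0.6444
Terminal stock prices: S_uu = 50.4, S_ud = 31.5, S_dd = 19.69
Terminal payoffs (K − S): max(-18.4, 0) = 0, max(0.5, 0) = 0.5, max(12.31, 0) = 12.31
Node u (S = 42): continuation = 1/1.04·[0.6444·0.0000 + 0.3556·0.5000] = 0.1709; exercise value = 0.0000 ≤ continuation, so V_u = 0.1709
Node d (S = 26.25): continuation = 1/1.04·[0.6444·0.5000 + 0.3556·12.3125] = 4.5192; exercise value = 5.7500 > continuation, so V_d = 5.7500 (exercise)
Node 0 (S = 35): continuation = 1/1.04·[0.6444·0.1709 + 0.3556·5.7500] = 2.0717; exercise value = 0.0000 ≤ continuation, so V_0 = 2.0717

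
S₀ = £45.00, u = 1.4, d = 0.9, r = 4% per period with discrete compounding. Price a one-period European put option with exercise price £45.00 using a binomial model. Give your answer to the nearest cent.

Risk-neutral probability p = (1 + 0.04 − 0.9)/(1.4 − 0.9) = 0.1400/0.5000 = 0.2800
Terminal stock prices: S_u = 63, S_d = 40.5
Terminal payoffs (K − S): max(-18, 0) = 0, max(4.5, 0) = 4.5
Node 0 (S = 45): V_0 = 1/1.04·[0.2800·0.0000 + 0.7200·4.5000] = 3.1154

£3.12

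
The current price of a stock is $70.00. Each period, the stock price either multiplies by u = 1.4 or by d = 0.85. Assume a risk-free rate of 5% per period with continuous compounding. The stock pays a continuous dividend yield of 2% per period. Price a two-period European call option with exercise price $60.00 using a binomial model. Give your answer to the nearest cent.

$16.82

Per-period risk-free factor R = e^0.05 = 1.0513; dividend-adjusted growth = e^(0.05−0.02) = 1.0305.
Risk-neutral probability p = (1.0305 − 0.85)/(1.4 − 0.85) = 0.1805/0.5500 = 0.3281
Terminal stock prices: S_uu = 137.2, S_ud = 83.3, S_dd = 50.57
Terminal payoffs (S − K): max(77.2, 0) = 77.2, max(23.3, 0) = 23.3, max(-9.425, 0) = 0
Node u (S = 98): V_u = e^(−0.05)·[0.3281·77.2000 + 0.6719·23.3000] = 38.9857
Node d (S = 59.5): V_d = e^(−0.05)·[0.3281·23.3000 + 0.6719·0.0000] = 7.2719
Node 0 (S = 70): V_0 = e^(−0.05)·[0.3281·38.9857 + 0.6719·7.2719] = 16.8150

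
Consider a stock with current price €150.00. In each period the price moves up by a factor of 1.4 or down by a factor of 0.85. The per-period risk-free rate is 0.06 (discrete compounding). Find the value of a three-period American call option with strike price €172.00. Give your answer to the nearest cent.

€28.88

Risk-neutral probability p = (1 + 0.06 − 0.85)/(1.4 − 0.85) = 0.2100/0.5500 = 0.3818
Terminal stock prices: S_uuu = 411.6, S_uud = 249.9, S_udd = 151.7, S_ddd = 92.12
Terminal payoffs (S − K): max(239.6, 0) = 239.6, max(77.9, 0) = 77.9, max(-20.28, 0) = 0, max(-79.88, 0) = 0
Node uu (S = 294): continuation = 1/1.06·[0.3818·239.6000 + 0.6182·77.9000] = 131.7358; exercise value = 122.0000 ≤ continuation, so V_uu = 131.7358
Node ud (S = 178.5): continuation = 1/1.06·[0.3818·77.9000 + 0.6182·0.0000] = 28.0600; exercise value = 6.5000 ≤ continuation, so V_ud = 28.0600
Node dd (S = 108.4): continuation = 1/1.06·[0.3818·0.0000 + 0.6182·0.0000] = 0.0000; exercise value = 0.0000 ≤ continuation, so V_dd = 0.0000
Node u (S = 210): continuation = 1/1.06·[0.3818·131.7358 + 0.6182·28.0600] = 63.8164; exercise value = 38.0000 ≤ continuation, so V_u = 63.8164
Node d (S = 127.5): continuation = 1/1.06·[0.3818·28.0600 + 0.6182·0.0000] = 10.1074; exercise value = 0.0000 ≤ continuation, so V_d = 10.1074
Node 0 (S = 150): continuation = 1/1.06·[0.3818·63.8164 + 0.6182·10.1074] = 28.8816; exercise value = 0.0000 ≤ continuation, so V_0 = 28.8816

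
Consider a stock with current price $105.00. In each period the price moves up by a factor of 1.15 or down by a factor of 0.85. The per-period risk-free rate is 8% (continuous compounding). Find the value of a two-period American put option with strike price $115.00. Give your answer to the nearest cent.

$10.00

Risk-neutral probability p = (e^0.08 − 0.85)/(1.15 − 0.85) = 0.2333/0.3000 = 0.7776
Terminal stock prices: S_uu = 138.9, S_ud = 102.6, S_dd = 75.86
Terminal payoffs (K − S): max(-23.86, 0) = 0, max(12.36, 0) = 12.36, max(39.14, 0) = 39.14
Node u (S = 120.7): continuation = e^(−0.08)·[0.7776·0.0000 + 0.2224·12.3625] = 2.5378; exercise value = 0.0000 ≤ continuation, so V_u = 2.5378
Node d (S = 89.25): continuation = e^(−0.08)·[0.7776·12.3625 + 0.2224·39.1375] = 16.9084; exercise value = 25.7500 > continuation, so V_d = 25.7500 (exercise)
Node 0 (S = 105): continuation = e^(−0.08)·[0.7776·2.5378 + 0.2224·25.7500] = 7.1076; exercise value = 10.0000 > continuation, so V_0 = 10.0000 (exercise)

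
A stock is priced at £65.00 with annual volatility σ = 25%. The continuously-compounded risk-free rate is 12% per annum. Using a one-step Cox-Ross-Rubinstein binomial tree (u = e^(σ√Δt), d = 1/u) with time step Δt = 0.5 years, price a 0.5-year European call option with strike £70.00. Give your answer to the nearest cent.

£4.49

CRR parameters: u = e^(σ√Δt) = e^(0.25·√0.5) = 1.1934, d = 1/u = 0.8380
Per-period rate: rΔt = 0.12·0.5 = 0.06, so R = e^0.06 = 1.0618
Risk-neutral probability p = (e^0.06 − 0.8380)/(1.1934 − 0.8380) = 0.2239/0.3554 = 0.6299
Terminal stock prices: S_u = 77.57, S_d = 54.47
Terminal payoffs (S − K): max(7.569, 0) = 7.569, max(-15.53, 0) = 0
Node 0 (S = 65): V_0 = e^(−0.06)·[0.6299·7.5687 + 0.3701·0.0000] = 4.4900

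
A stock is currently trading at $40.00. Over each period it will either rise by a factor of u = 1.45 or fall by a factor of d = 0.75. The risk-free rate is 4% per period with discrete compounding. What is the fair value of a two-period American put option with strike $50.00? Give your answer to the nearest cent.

Risk-neutral probability p = (1 + 0.04 − 0.75)/(1.45 − 0.75) = 0.2900/0.7000 = 0.4143
Terminal stock prices: S_uu = 84.1, S_ud = 43.5, S_dd = 22.5
Terminal payoffs (K − S): max(-34.1, 0) = 0, max(6.5, 0) = 6.5, max(27.5, 0) = 27.5
Node u (S = 58): continuation = 1/1.04·[0.4143·0.0000 + 0.5857·6.5000] = 3.6607; exercise value = 0.0000 ≤ continuation, so V_u = 3.6607
Node d (S = 30): continuation = 1/1.04·[0.4143·6.5000 + 0.5857·27.5000] = 18.0769; exercise value = 20.0000 > continuation, so V_d = 20.0000 (exercise)
Node 0 (S = 40): continuation = 1/1.04·[0.4143·3.6607 + 0.5857·20.0000] = 12.7220; exercise value = 10.0000 ≤ continuation, so V_0 = 12.7220

$12.72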